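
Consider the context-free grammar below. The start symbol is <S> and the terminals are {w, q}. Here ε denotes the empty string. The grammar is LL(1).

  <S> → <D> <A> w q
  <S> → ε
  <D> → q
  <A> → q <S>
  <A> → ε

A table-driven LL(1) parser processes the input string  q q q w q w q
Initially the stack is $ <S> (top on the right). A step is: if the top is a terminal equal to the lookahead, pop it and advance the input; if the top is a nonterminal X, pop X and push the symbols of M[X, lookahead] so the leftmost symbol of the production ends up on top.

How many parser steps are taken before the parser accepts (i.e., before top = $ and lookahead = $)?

13

      Stack              Input            Action
   1  $ <S>              q q q w q w q $  expand <S> → <D> <A> w q
   2  $ q w <A> <D>      q q q w q w q $  expand <D> → q
   3  $ q w <A> q        q q q w q w q $  match q
   4  $ q w <A>          q q w q w q $    expand <A> → q <S>
   5  $ q w <S> q        q q w q w q $    match q
   6  $ q w <S>          q w q w q $      expand <S> → <D> <A> w q
   7  $ q w q w <A> <D>  q w q w q $      expand <D> → q
   8  $ q w q w <A> q    q w q w q $      match q
   9  $ q w q w <A>      w q w q $        expand <A> → ε
  10  $ q w q w          w q w q $        match w
  11  $ q w q            q w q $          match q
  12  $ q w              w q $            match w
  13  $ q                q $              match q
Accept reached after 13 steps.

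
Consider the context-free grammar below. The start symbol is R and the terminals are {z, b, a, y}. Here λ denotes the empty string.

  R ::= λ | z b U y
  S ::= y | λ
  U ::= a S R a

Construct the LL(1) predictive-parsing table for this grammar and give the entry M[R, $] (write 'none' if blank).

R ::= λ

FIRST(R): from R::=λ we get {λ}; from R::=z b U y we get {z}. So FIRST(R) = {λ, z}.
FIRST(S): from S::=y we get {y}; from S::=λ we get {λ}. So FIRST(S) = {λ, y}.
FIRST(U): from U::=a S R a we get {a}. So FIRST(U) = {a}.
FOLLOW(R) includes $ since R is the start symbol.
FOLLOW(R): in U::=a S R a, R is followed by a with FIRST {a}. Thus FOLLOW(R) = {$, a}.
For R ::= λ: FIRST(λ) = {λ}, so it goes in M[R, t] for t ∈ {}; since λ ∈ FIRST, also for every t ∈ FOLLOW(R) = {$, a}.
For R ::= z b U y: FIRST(z b U y) = {z}, so it goes in M[R, t] for t ∈ {z}.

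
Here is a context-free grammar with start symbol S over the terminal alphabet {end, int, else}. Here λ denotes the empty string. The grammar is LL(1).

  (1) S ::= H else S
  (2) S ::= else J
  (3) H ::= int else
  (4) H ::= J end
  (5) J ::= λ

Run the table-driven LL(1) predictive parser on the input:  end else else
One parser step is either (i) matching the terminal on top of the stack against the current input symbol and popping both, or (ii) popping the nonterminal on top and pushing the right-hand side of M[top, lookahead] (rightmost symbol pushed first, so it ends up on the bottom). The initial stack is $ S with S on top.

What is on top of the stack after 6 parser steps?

else

step 1: stack=$ S  input=end else else $  — expand S ::= H else S
step 2: stack=$ S else H  input=end else else $  — expand H ::= J end
step 3: stack=$ S else end J  input=end else else $  — expand J ::= λ
step 4: stack=$ S else end  input=end else else $  — match end
step 5: stack=$ S else  input=else else $  — match else
step 6: stack=$ S  input=else $  — expand S ::= else J
Stack after step 6: $ J else (top = else).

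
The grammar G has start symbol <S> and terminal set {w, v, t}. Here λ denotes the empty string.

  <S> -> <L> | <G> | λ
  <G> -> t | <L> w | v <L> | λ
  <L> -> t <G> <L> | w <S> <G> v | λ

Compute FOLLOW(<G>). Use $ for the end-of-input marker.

{$, t, v, w}

FIRST(<L>) = {λ, t, w}
FIRST(<G>) = {λ, t, v, w}  (via <L> w)
FIRST(<S>) = {λ, t, v, w}  (via <L>, <G>)
FOLLOW(<S>) includes $ since <S> is the start symbol.
FOLLOW(<S>): in <L>->w <S> <G> v, <S> is followed by <G> v with FIRST {t, v, w}. Thus FOLLOW(<S>) = {$, t, v, w}.
FOLLOW(<G>): in <S>-><G>, the suffix after <G> is empty, so FOLLOW(<G>) ⊇ FOLLOW(<S>) = {$, t, v, w}; in <L>->t <G> <L>, <G> is followed by <L> with FIRST {λ, t, w}; in <L>->t <G> <L>, the suffix after <G> is nullable, so FOLLOW(<G>) ⊇ FOLLOW(<L>) = {$, t, v, w}; in <L>->w <S> <G> v, <G> is followed by v with FIRST {v}. Thus FOLLOW(<G>) = {$, t, v, w}.
FOLLOW(<L>): in <S>-><L>, the suffix after <L> is empty, so FOLLOW(<L>) ⊇ FOLLOW(<S>) = {$, t, v, w}; in <G>-><L> w, <L> is followed by w with FIRST {w}; in <G>->v <L>, the suffix after <L> is empty, so FOLLOW(<L>) ⊇ FOLLOW(<G>) = {$, t, v, w}; in <L>->t <G> <L>, the suffix after <L> is empty (adds nothing new). Thus FOLLOW(<L>) = {$, t, v, w}.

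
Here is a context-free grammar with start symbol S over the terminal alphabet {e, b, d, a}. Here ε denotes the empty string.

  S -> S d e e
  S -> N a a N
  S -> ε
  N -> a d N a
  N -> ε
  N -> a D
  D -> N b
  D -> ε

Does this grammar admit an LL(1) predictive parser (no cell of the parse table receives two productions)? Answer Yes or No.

FIRST(S) = {ε, a, d}
FIRST(N) = {ε, a}
FIRST(D) = {ε, a, b}
FOLLOW(S) = {$, d}
FOLLOW(N) = {$, a, b, d}
FOLLOW(D) = {$, a, b, d}
Cell M[D, a] receives both D -> N b and D -> ε — the grammar is not LL(1).

No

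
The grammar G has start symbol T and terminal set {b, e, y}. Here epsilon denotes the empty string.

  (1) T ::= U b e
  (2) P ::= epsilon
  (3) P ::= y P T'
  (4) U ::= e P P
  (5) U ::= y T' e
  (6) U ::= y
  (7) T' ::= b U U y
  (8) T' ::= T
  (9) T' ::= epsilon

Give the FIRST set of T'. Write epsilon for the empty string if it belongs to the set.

FIRST(P) = {epsilon, y}
FIRST(U) = {e, y}
FIRST(T) = {e, y}  (via U b e)
FIRST(T') = {epsilon, b, e, y}  (via T)

{epsilon, b, e, y}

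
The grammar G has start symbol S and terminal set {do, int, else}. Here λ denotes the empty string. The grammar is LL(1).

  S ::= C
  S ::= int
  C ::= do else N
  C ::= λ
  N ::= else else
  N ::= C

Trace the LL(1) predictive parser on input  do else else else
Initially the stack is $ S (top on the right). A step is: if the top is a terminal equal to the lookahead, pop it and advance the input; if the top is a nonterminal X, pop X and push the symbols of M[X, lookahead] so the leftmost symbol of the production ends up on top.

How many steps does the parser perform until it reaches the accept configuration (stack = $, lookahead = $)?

     Stack        Input                Action
  1  $ S          do else else else $  expand S ::= C
  2  $ C          do else else else $  expand C ::= do else N
  3  $ N else do  do else else else $  match do
  4  $ N else     else else else $     match else
  5  $ N          else else $          expand N ::= else else
  6  $ else else  else else $          match else
  7  $ else       else $               match else
Accept reached after 7 steps.

7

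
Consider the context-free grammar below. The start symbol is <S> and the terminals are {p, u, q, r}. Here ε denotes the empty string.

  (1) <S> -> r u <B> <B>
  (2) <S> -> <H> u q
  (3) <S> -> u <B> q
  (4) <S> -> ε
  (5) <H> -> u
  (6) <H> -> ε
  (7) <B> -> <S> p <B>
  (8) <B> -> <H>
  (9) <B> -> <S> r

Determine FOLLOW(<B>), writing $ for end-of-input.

FIRST(<H>): from <H>->u we get {u}; from <H>->ε we get {ε}. So FIRST(<H>) = {ε, u}.
FIRST(<S>): from <S>->r u <B> <B> we get {r}; from <S>-><H> u q we get {u}; from <S>->u <B> q we get {u}; from <S>->ε we get {ε}. So FIRST(<S>) = {ε, r, u}.
FIRST(<B>): from <B>-><S> p <B> we get {p, r, u}; from <B>-><H> we get {ε, u}; from <B>-><S> r we get {r, u}. So FIRST(<B>) = {ε, p, r, u}.
FOLLOW(<S>) includes $ since <S> is the start symbol.
FOLLOW(<S>): in <B>-><S> p <B>, <S> is followed by p <B> with FIRST {p}; in <B>-><S> r, <S> is followed by r with FIRST {r}. Thus FOLLOW(<S>) = {$, p, r}.
FOLLOW(<B>): in <S>->r u <B> <B> (occurrence 1), <B> is followed by <B> with FIRST {ε, p, r, u}; in <S>->r u <B> <B> (occurrence 1), the suffix after <B> is nullable, so FOLLOW(<B>) ⊇ FOLLOW(<S>) = {$, p, r}; in <S>->r u <B> <B> (occurrence 2), the suffix after <B> is empty, so FOLLOW(<B>) ⊇ FOLLOW(<S>) = {$, p, r}; in <S>->u <B> q, <B> is followed by q with FIRST {q}; in <B>-><S> p <B>, the suffix after <B> is empty (adds nothing new). Thus FOLLOW(<B>) = {$, p, q, r, u}.
FOLLOW(<H>): in <S>-><H> u q, <H> is followed by u q with FIRST {u}; in <B>-><H>, the suffix after <H> is empty, so FOLLOW(<H>) ⊇ FOLLOW(<B>) = {$, p, q, r, u}. Thus FOLLOW(<H>) = {$, p, q, r, u}.

{$, p, q, r, u}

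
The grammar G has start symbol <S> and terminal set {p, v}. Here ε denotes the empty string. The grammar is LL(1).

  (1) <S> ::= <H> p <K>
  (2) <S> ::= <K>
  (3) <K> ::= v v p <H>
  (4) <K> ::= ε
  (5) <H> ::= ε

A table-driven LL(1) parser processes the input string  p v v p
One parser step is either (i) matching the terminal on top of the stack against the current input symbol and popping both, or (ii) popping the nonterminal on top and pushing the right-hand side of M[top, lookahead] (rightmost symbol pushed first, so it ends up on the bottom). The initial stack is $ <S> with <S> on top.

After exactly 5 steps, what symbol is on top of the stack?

v

step 1: stack=$ <S>  input=p v v p $  — expand <S> ::= <H> p <K>
step 2: stack=$ <K> p <H>  input=p v v p $  — expand <H> ::= ε
step 3: stack=$ <K> p  input=p v v p $  — match p
step 4: stack=$ <K>  input=v v p $  — expand <K> ::= v v p <H>
step 5: stack=$ <H> p v v  input=v v p $  — match v
Stack after step 5: $ <H> p v (top = v).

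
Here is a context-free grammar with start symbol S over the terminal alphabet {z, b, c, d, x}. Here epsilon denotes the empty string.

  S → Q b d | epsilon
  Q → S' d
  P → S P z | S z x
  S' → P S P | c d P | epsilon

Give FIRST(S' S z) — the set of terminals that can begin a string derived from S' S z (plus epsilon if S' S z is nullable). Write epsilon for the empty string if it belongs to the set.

{c, d, z}

FIRST(S): from S→Q b d we get {c, d, z}; from S→epsilon we get {epsilon}. So FIRST(S) = {epsilon, c, d, z}.
FIRST(P): from P→S P z we get {c, d, z}; from P→S z x we get {c, d, z}. So FIRST(P) = {c, d, z}.
FIRST(S'): from S'→P S P we get {c, d, z}; from S'→c d P we get {c}; from S'→epsilon we get {epsilon}. So FIRST(S') = {epsilon, c, d, z}.
FIRST(Q): from Q→S' d we get {c, d, z}. So FIRST(Q) = {c, d, z}.
FIRST(S' S z): take FIRST of each symbol in turn, carrying on past any symbol whose FIRST contains epsilon; result {c, d, z}.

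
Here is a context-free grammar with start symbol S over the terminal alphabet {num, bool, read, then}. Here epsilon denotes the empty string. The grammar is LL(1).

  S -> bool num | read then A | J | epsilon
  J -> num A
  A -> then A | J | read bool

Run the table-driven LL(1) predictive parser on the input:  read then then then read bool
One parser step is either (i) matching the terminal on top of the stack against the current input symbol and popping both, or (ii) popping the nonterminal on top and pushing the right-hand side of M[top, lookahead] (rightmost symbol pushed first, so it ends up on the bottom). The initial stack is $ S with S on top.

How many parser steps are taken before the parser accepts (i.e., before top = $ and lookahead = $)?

      Stack          Input                            Action
   1  $ S            read then then then read bool $  expand S -> read then A
   2  $ A then read  read then then then read bool $  match read
   3  $ A then       then then then read bool $       match then
   4  $ A            then then read bool $            expand A -> then A
   5  $ A then       then then read bool $            match then
   6  $ A            then read bool $                 expand A -> then A
   7  $ A then       then read bool $                 match then
   8  $ A            read bool $                      expand A -> read bool
   9  $ bool read    read bool $                      match read
  10  $ bool         bool $                           match bool
Accept reached after 10 steps.

10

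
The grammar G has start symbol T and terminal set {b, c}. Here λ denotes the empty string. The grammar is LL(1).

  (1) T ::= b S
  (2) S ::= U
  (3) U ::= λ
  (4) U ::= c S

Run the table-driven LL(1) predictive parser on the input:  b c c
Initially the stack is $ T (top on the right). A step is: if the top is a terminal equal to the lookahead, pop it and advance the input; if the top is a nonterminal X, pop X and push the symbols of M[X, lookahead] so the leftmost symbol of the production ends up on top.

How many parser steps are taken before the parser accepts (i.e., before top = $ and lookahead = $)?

step 1: stack=$ T  input=b c c $  — expand T ::= b S
step 2: stack=$ S b  input=b c c $  — match b
step 3: stack=$ S  input=c c $  — expand S ::= U
step 4: stack=$ U  input=c c $  — expand U ::= c S
step 5: stack=$ S c  input=c c $  — match c
step 6: stack=$ S  input=c $  — expand S ::= U
step 7: stack=$ U  input=c $  — expand U ::= c S
step 8: stack=$ S c  input=c $  — match c
step 9: stack=$ S  input=$  — expand S ::= U
step 10: stack=$ U  input=$  — expand U ::= λ
Accept reached after 10 steps.

10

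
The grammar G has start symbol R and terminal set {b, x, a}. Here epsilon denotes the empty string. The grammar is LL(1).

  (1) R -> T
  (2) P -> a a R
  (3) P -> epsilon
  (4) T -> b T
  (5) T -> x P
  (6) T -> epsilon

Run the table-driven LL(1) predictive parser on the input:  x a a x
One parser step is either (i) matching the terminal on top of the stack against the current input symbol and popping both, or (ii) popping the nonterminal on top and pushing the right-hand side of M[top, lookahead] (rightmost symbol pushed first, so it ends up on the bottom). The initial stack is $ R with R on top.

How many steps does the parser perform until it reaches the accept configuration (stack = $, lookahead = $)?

      Stack    Input      Action
   1  $ R      x a a x $  expand R -> T
   2  $ T      x a a x $  expand T -> x P
   3  $ P x    x a a x $  match x
   4  $ P      a a x $    expand P -> a a R
   5  $ R a a  a a x $    match a
   6  $ R a    a x $      match a
   7  $ R      x $        expand R -> T
   8  $ T      x $        expand T -> x P
   9  $ P x    x $        match x
  10  $ P      $          expand P -> epsilon
Accept reached after 10 steps.

10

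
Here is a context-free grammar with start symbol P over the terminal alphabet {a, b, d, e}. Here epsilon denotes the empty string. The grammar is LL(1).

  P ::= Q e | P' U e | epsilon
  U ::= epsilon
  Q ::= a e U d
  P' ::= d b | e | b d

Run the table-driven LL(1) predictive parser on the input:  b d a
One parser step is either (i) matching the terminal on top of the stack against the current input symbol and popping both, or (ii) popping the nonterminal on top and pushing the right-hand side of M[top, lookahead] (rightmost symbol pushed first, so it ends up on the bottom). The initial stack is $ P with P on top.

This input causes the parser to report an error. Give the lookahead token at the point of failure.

a

     Stack      Input    Action
  1  $ P        b d a $  expand P ::= P' U e
  2  $ e U P'   b d a $  expand P' ::= b d
  3  $ e U d b  b d a $  match b
  4  $ e U d    d a $    match d
  5  $ e U      a $      error: M[U, a] is empty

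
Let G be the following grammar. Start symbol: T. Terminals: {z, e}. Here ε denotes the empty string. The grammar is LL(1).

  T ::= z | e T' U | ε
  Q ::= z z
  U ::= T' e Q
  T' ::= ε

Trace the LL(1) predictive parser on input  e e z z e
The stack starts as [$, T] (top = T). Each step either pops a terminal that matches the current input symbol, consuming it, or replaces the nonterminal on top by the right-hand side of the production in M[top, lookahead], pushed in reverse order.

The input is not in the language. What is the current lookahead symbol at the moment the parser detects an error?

e

      Stack     Input        Action
   1  $ T       e e z z e $  expand T ::= e T' U
   2  $ U T' e  e e z z e $  match e
   3  $ U T'    e z z e $    expand T' ::= ε
   4  $ U       e z z e $    expand U ::= T' e Q
   5  $ Q e T'  e z z e $    expand T' ::= ε
   6  $ Q e     e z z e $    match e
   7  $ Q       z z e $      expand Q ::= z z
   8  $ z z     z z e $      match z
   9  $ z       z e $        match z
  10  $         e $          error: stack empty but input remains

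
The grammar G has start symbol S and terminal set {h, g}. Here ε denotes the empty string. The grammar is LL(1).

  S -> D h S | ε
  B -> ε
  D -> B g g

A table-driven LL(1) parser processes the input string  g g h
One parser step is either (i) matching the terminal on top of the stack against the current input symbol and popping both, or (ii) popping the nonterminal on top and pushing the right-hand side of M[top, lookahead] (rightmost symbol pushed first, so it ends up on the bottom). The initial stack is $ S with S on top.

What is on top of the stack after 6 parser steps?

step 1: stack=$ S  input=g g h $  — expand S -> D h S
step 2: stack=$ S h D  input=g g h $  — expand D -> B g g
step 3: stack=$ S h g g B  input=g g h $  — expand B -> ε
step 4: stack=$ S h g g  input=g g h $  — match g
step 5: stack=$ S h g  input=g h $  — match g
step 6: stack=$ S h  input=h $  — match h
Stack after step 6: $ S (top = S).

S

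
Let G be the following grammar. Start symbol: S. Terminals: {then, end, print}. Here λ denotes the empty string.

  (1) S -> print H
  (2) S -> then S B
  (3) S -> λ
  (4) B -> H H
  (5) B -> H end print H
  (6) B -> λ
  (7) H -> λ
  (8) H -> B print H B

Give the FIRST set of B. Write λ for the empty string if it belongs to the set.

FIRST(S) = {λ, print, then}
FIRST(B) = {λ, end, print}  (via H H, H end print H)
FIRST(H) = {λ, end, print}  (via B print H B)

{λ, end, print}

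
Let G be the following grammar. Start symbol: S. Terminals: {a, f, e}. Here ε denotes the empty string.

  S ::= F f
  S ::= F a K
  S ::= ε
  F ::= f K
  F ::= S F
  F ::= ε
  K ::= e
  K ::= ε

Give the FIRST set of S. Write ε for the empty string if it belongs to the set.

{ε, a, f}

FIRST(K) = {ε, e}
FIRST(S) = {ε, a, f}  (via F f, F a K)
FIRST(F) = {ε, a, f}  (via S F)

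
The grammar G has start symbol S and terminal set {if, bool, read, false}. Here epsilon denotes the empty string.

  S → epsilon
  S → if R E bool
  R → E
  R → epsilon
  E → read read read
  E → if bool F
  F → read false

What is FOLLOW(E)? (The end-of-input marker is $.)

{bool, if, read}

FIRST(S) = {epsilon, if}
FIRST(E) = {if, read}
FIRST(F) = {read}
FIRST(R) = {epsilon, if, read}  (via E)
FOLLOW(S) includes $ since S is the start symbol.
FOLLOW(S): S appears on no right-hand side. Thus FOLLOW(S) = {$}.
FOLLOW(R): in S→if R E bool, R is followed by E bool with FIRST {if, read}. Thus FOLLOW(R) = {if, read}.
FOLLOW(E): in S→if R E bool, E is followed by bool with FIRST {bool}; in R→E, the suffix after E is empty, so FOLLOW(E) ⊇ FOLLOW(R) = {if, read}. Thus FOLLOW(E) = {bool, if, read}.
FOLLOW(F): in E→if bool F, the suffix after F is empty, so FOLLOW(F) ⊇ FOLLOW(E) = {bool, if, read}. Thus FOLLOW(F) = {bool, if, read}.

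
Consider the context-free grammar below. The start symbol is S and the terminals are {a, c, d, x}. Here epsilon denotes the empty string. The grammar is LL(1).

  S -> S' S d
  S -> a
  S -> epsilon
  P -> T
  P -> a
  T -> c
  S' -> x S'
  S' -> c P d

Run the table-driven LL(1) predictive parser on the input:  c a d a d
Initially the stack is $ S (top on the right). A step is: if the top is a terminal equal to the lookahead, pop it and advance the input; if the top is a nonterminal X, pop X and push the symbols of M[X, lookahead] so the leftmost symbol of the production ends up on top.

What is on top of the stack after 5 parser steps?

d

     Stack        Input        Action
  1  $ S          c a d a d $  expand S -> S' S d
  2  $ d S S'     c a d a d $  expand S' -> c P d
  3  $ d S d P c  c a d a d $  match c
  4  $ d S d P    a d a d $    expand P -> a
  5  $ d S d a    a d a d $    match a
Stack after step 5: $ d S d (top = d).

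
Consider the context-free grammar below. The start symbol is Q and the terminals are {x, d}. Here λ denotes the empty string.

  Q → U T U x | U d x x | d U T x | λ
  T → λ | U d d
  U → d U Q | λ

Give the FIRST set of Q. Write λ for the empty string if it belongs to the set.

FIRST(U): from U→d U Q we get {d}; from U→λ we get {λ}. So FIRST(U) = {λ, d}.
FIRST(T): from T→λ we get {λ}; from T→U d d we get {d}. So FIRST(T) = {λ, d}.
FIRST(Q): from Q→U T U x we get {d, x}; from Q→U d x x we get {d}; from Q→d U T x we get {d}; from Q→λ we get {λ}. So FIRST(Q) = {λ, d, x}.

{λ, d, x}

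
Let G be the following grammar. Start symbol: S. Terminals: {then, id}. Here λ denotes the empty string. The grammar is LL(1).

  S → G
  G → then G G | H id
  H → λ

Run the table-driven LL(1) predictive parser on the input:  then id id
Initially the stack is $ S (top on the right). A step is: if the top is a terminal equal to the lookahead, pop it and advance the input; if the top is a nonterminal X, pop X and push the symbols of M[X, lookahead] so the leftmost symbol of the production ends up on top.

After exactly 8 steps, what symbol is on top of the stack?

step 1: stack=$ S  input=then id id $  — expand S → G
step 2: stack=$ G  input=then id id $  — expand G → then G G
step 3: stack=$ G G then  input=then id id $  — match then
step 4: stack=$ G G  input=id id $  — expand G → H id
step 5: stack=$ G id H  input=id id $  — expand H → λ
step 6: stack=$ G id  input=id id $  — match id
step 7: stack=$ G  input=id $  — expand G → H id
step 8: stack=$ id H  input=id $  — expand H → λ
Stack after step 8: $ id (top = id).

id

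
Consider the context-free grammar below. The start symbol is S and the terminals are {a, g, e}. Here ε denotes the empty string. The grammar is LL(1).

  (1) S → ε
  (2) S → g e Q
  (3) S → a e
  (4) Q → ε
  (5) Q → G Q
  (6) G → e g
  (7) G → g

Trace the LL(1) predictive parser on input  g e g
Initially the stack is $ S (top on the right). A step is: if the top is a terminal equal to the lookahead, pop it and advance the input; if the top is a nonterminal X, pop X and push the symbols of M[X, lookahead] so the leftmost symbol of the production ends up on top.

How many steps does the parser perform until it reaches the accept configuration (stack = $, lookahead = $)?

step 1: stack=$ S  input=g e g $  — expand S → g e Q
step 2: stack=$ Q e g  input=g e g $  — match g
step 3: stack=$ Q e  input=e g $  — match e
step 4: stack=$ Q  input=g $  — expand Q → G Q
step 5: stack=$ Q G  input=g $  — expand G → g
step 6: stack=$ Q g  input=g $  — match g
step 7: stack=$ Q  input=$  — expand Q → ε
Accept reached after 7 steps.

7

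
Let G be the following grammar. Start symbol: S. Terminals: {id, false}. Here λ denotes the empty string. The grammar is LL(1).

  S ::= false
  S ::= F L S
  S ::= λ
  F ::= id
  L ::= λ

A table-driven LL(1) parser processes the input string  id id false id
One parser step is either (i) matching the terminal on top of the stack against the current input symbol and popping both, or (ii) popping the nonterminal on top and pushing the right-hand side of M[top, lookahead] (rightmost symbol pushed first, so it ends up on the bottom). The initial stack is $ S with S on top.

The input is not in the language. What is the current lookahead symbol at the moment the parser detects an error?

id

      Stack     Input             Action
   1  $ S       id id false id $  expand S ::= F L S
   2  $ S L F   id id false id $  expand F ::= id
   3  $ S L id  id id false id $  match id
   4  $ S L     id false id $     expand L ::= λ
   5  $ S       id false id $     expand S ::= F L S
   6  $ S L F   id false id $     expand F ::= id
   7  $ S L id  id false id $     match id
   8  $ S L     false id $        expand L ::= λ
   9  $ S       false id $        expand S ::= false
  10  $ false   false id $        match false
  11  $         id $              error: stack empty but input remains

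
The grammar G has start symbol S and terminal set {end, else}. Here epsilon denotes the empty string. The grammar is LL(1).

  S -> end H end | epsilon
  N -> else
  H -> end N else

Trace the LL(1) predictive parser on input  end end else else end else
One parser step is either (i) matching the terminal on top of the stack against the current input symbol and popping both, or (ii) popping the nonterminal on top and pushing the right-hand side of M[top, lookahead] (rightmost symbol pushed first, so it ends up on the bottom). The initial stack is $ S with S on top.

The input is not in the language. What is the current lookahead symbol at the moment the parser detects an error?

step 1: stack=$ S  input=end end else else end else $  — expand S -> end H end
step 2: stack=$ end H end  input=end end else else end else $  — match end
step 3: stack=$ end H  input=end else else end else $  — expand H -> end N else
step 4: stack=$ end else N end  input=end else else end else $  — match end
step 5: stack=$ end else N  input=else else end else $  — expand N -> else
step 6: stack=$ end else else  input=else else end else $  — match else
step 7: stack=$ end else  input=else end else $  — match else
step 8: stack=$ end  input=end else $  — match end
step 9: stack=$  input=else $  — error: stack empty but input remains

else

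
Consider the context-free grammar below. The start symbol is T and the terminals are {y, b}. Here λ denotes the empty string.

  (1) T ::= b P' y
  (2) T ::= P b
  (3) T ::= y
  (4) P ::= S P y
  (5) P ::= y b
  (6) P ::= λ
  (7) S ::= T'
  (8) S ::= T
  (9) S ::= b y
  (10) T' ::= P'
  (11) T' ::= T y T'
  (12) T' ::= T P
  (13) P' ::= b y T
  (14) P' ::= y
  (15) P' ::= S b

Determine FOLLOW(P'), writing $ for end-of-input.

FIRST(T) = {b, y}  (via P b)
FIRST(P) = {λ, b, y}  (via S P y)
FIRST(S) = {b, y}  (via T', T)
FIRST(P') = {b, y}  (via S b)
FIRST(T') = {b, y}  (via P', T y T', T P)
FOLLOW(T) includes $ since T is the start symbol.
FOLLOW(S): in P::=S P y, S is followed by P y with FIRST {b, y}; in P'::=S b, S is followed by b with FIRST {b}. Thus FOLLOW(S) = {b, y}.
FOLLOW(T'): in S::=T', the suffix after T' is empty, so FOLLOW(T') ⊇ FOLLOW(S) = {b, y}; in T'::=T y T', the suffix after T' is empty (adds nothing new). Thus FOLLOW(T') = {b, y}.
FOLLOW(P): in T::=P b, P is followed by b with FIRST {b}; in P::=S P y, P is followed by y with FIRST {y}; in T'::=T P, the suffix after P is empty, so FOLLOW(P) ⊇ FOLLOW(T') = {b, y}. Thus FOLLOW(P) = {b, y}.
FOLLOW(P'): in T::=b P' y, P' is followed by y with FIRST {y}; in T'::=P', the suffix after P' is empty, so FOLLOW(P') ⊇ FOLLOW(T') = {b, y}. Thus FOLLOW(P') = {b, y}.
FOLLOW(T): in S::=T, the suffix after T is empty, so FOLLOW(T) ⊇ FOLLOW(S) = {b, y}; in T'::=T y T', T is followed by y T' with FIRST {y}; in T'::=T P, T is followed by P with FIRST {λ, b, y}; in T'::=T P, the suffix after T is nullable, so FOLLOW(T) ⊇ FOLLOW(T') = {b, y}; in P'::=b y T, the suffix after T is empty, so FOLLOW(T) ⊇ FOLLOW(P') = {b, y}. Thus FOLLOW(T) = {$, b, y}.

{b, y}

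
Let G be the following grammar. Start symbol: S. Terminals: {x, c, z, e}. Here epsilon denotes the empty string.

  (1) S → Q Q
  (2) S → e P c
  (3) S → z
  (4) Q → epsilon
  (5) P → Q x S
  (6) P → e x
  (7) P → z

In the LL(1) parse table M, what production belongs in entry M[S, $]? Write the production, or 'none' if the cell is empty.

FIRST(Q): from Q→epsilon we get {epsilon}. So FIRST(Q) = {epsilon}.
FIRST(S): from S→Q Q we get {epsilon}; from S→e P c we get {e}; from S→z we get {z}. So FIRST(S) = {epsilon, e, z}.
FIRST(P): from P→Q x S we get {x}; from P→e x we get {e}; from P→z we get {z}. So FIRST(P) = {e, x, z}.
FOLLOW(S) includes $ since S is the start symbol.
FOLLOW(P): in S→e P c, P is followed by c with FIRST {c}. Thus FOLLOW(P) = {c}.
FOLLOW(S): in P→Q x S, the suffix after S is empty, so FOLLOW(S) ⊇ FOLLOW(P) = {c}. Thus FOLLOW(S) = {$, c}.
For S → Q Q: FIRST(Q Q) = {epsilon}, so it goes in M[S, t] for t ∈ {}; since epsilon ∈ FIRST, also for every t ∈ FOLLOW(S) = {$, c}.
For S → e P c: FIRST(e P c) = {e}, so it goes in M[S, t] for t ∈ {e}.
For S → z: FIRST(z) = {z}, so it goes in M[S, t] for t ∈ {z}.

S → Q Q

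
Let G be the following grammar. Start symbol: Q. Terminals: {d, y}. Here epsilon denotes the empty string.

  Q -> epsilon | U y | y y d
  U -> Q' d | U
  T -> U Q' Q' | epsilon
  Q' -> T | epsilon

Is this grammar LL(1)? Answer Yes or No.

No

FIRST(Q) = {epsilon, d, y}
FIRST(U) = {d}
FIRST(T) = {epsilon, d}
FIRST(Q') = {epsilon, d}
FOLLOW(Q) = {$}
FOLLOW(U) = {d, y}
FOLLOW(T) = {d}
FOLLOW(Q') = {d}
Cell M[Q', d] receives both Q' -> T and Q' -> epsilon — the grammar is not LL(1).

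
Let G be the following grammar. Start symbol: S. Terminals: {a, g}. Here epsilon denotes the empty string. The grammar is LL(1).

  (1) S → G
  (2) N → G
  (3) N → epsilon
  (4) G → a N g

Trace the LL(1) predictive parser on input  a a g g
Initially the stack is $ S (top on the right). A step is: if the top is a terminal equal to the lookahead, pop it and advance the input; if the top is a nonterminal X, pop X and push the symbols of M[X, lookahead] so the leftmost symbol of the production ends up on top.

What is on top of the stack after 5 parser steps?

a

     Stack    Input      Action
  1  $ S      a a g g $  expand S → G
  2  $ G      a a g g $  expand G → a N g
  3  $ g N a  a a g g $  match a
  4  $ g N    a g g $    expand N → G
  5  $ g G    a g g $    expand G → a N g
Stack after step 5: $ g g N a (top = a).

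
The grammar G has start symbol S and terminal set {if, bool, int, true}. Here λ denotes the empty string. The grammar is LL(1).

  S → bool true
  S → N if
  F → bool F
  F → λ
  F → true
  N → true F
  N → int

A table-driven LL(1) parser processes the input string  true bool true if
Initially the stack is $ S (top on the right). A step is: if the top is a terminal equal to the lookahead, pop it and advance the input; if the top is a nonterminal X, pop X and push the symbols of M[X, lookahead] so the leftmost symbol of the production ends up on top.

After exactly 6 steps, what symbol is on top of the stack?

     Stack        Input                Action
  1  $ S          true bool true if $  expand S → N if
  2  $ if N       true bool true if $  expand N → true F
  3  $ if F true  true bool true if $  match true
  4  $ if F       bool true if $       expand F → bool F
  5  $ if F bool  bool true if $       match bool
  6  $ if F       true if $            expand F → true
Stack after step 6: $ if true (top = true).

true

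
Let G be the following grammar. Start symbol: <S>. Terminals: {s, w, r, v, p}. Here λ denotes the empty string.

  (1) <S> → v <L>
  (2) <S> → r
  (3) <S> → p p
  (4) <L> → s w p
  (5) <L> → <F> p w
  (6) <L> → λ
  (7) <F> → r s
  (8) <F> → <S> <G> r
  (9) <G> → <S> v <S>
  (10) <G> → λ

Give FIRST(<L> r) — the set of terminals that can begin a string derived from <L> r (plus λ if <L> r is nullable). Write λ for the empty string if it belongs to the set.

{p, r, s, v}

FIRST(<S>) = {p, r, v}
FIRST(<F>) = {p, r, v}  (via <S> <G> r)
FIRST(<G>) = {λ, p, r, v}  (via <S> v <S>)
FIRST(<L>) = {λ, p, r, s, v}  (via <F> p w)
FIRST(<L> r): take FIRST of each symbol in turn, carrying on past any symbol whose FIRST contains λ; result {p, r, s, v}.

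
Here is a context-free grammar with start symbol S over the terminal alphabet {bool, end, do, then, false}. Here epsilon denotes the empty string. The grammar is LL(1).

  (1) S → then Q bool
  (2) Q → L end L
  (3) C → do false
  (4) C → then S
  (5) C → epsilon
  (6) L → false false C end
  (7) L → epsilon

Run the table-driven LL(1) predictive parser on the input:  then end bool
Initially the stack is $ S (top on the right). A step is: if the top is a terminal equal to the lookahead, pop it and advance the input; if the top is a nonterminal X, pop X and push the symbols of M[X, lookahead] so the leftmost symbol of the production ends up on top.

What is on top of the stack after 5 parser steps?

L

step 1: stack=$ S  input=then end bool $  — expand S → then Q bool
step 2: stack=$ bool Q then  input=then end bool $  — match then
step 3: stack=$ bool Q  input=end bool $  — expand Q → L end L
step 4: stack=$ bool L end L  input=end bool $  — expand L → epsilon
step 5: stack=$ bool L end  input=end bool $  — match end
Stack after step 5: $ bool L (top = L).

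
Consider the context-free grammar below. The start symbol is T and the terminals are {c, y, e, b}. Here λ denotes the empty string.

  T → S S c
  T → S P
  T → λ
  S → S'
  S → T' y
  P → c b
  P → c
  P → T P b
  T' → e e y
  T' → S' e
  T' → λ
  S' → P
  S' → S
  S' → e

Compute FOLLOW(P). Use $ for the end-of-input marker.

FIRST(T) = {λ, c, e, y}  (via S S c, S P)
FIRST(P) = {c, e, y}  (via T P b)
FIRST(S) = {c, e, y}  (via S', T' y)
FIRST(S') = {c, e, y}  (via P, S)
FIRST(T') = {λ, c, e, y}  (via S' e)
FOLLOW(T) includes $ since T is the start symbol.
FOLLOW(T): in P→T P b, T is followed by P b with FIRST {c, e, y}. Thus FOLLOW(T) = {$, c, e, y}.
FOLLOW(T'): in S→T' y, T' is followed by y with FIRST {y}. Thus FOLLOW(T') = {y}.
FOLLOW(S): in T→S S c (occurrence 1), S is followed by S c with FIRST {c, e, y}; in T→S S c (occurrence 2), S is followed by c with FIRST {c}; in T→S P, S is followed by P with FIRST {c, e, y}; in S'→S, the suffix after S is empty, so FOLLOW(S) ⊇ FOLLOW(S') = {c, e, y}. Thus FOLLOW(S) = {c, e, y}.
FOLLOW(S'): in S→S', the suffix after S' is empty, so FOLLOW(S') ⊇ FOLLOW(S) = {c, e, y}; in T'→S' e, S' is followed by e with FIRST {e}. Thus FOLLOW(S') = {c, e, y}.
FOLLOW(P): in T→S P, the suffix after P is empty, so FOLLOW(P) ⊇ FOLLOW(T) = {$, c, e, y}; in P→T P b, P is followed by b with FIRST {b}; in S'→P, the suffix after P is empty, so FOLLOW(P) ⊇ FOLLOW(S') = {c, e, y}. Thus FOLLOW(P) = {$, b, c, e, y}.

{$, b, c, e, y}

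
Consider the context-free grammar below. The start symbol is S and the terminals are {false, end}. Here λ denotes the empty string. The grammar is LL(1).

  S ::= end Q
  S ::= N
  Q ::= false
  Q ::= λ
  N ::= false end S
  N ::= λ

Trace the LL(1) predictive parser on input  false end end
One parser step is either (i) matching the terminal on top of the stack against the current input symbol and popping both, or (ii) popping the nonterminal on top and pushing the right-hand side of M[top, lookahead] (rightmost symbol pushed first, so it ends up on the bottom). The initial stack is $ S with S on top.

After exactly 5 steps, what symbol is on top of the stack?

end

     Stack          Input            Action
  1  $ S            false end end $  expand S ::= N
  2  $ N            false end end $  expand N ::= false end S
  3  $ S end false  false end end $  match false
  4  $ S end        end end $        match end
  5  $ S            end $            expand S ::= end Q
Stack after step 5: $ Q end (top = end).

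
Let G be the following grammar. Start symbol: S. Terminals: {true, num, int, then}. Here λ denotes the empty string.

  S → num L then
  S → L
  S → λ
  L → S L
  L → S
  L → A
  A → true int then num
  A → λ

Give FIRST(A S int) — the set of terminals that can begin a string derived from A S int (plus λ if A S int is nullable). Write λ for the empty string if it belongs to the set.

{int, num, true}

FIRST(A): from A→true int then num we get {true}; from A→λ we get {λ}. So FIRST(A) = {λ, true}.
FIRST(S): from S→num L then we get {num}; from S→L we get {λ, num, true}; from S→λ we get {λ}. So FIRST(S) = {λ, num, true}.
FIRST(L): from L→S L we get {λ, num, true}; from L→S we get {λ, num, true}; from L→A we get {λ, true}. So FIRST(L) = {λ, num, true}.
FIRST(A S int): take FIRST of each symbol in turn, carrying on past any symbol whose FIRST contains λ; result {int, num, true}.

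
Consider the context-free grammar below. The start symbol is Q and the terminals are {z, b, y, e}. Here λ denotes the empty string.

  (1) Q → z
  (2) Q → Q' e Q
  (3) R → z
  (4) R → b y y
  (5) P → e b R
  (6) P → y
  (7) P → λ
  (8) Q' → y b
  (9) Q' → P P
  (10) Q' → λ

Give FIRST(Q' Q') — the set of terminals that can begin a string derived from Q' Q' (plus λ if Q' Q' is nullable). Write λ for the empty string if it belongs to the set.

FIRST(R) = {b, z}
FIRST(P) = {λ, e, y}
FIRST(Q') = {λ, e, y}  (via P P)
FIRST(Q) = {e, y, z}  (via Q' e Q)
FIRST(Q' Q'): take FIRST of each symbol in turn, carrying on past any symbol whose FIRST contains λ; result {λ, e, y}.

{λ, e, y}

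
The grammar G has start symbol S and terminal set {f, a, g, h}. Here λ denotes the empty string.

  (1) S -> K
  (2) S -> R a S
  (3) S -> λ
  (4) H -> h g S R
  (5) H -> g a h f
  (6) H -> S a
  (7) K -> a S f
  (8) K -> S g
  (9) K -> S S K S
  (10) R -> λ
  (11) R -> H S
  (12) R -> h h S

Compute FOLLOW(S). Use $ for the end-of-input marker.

FIRST(S) = {λ, a, g, h}  (via K, R a S)
FIRST(H) = {a, g, h}  (via S a)
FIRST(K) = {a, g, h}  (via S g, S S K S)
FIRST(R) = {λ, a, g, h}  (via H S)
FOLLOW(S) includes $ since S is the start symbol.
FOLLOW(S): in S->R a S, the suffix after S is empty (adds nothing new); in H->h g S R, S is followed by R with FIRST {λ, a, g, h}; in H->h g S R, the suffix after S is nullable, so FOLLOW(S) ⊇ FOLLOW(H) = {a, g, h}; in H->S a, S is followed by a with FIRST {a}; in K->a S f, S is followed by f with FIRST {f}; in K->S g, S is followed by g with FIRST {g}; in K->S S K S (occurrence 1), S is followed by S K S with FIRST {a, g, h}; in K->S S K S (occurrence 2), S is followed by K S with FIRST {a, g, h}; in K->S S K S (occurrence 3), the suffix after S is empty, so FOLLOW(S) ⊇ FOLLOW(K) = {$, a, f, g, h}; in R->H S, the suffix after S is empty, so FOLLOW(S) ⊇ FOLLOW(R) = {a, g, h}; in R->h h S, the suffix after S is empty, so FOLLOW(S) ⊇ FOLLOW(R) = {a, g, h}. Thus FOLLOW(S) = {$, a, f, g, h}.
FOLLOW(K): in S->K, the suffix after K is empty, so FOLLOW(K) ⊇ FOLLOW(S) = {$, a, f, g, h}; in K->S S K S, K is followed by S with FIRST {λ, a, g, h}; in K->S S K S, the suffix after K is nullable (adds nothing new). Thus FOLLOW(K) = {$, a, f, g, h}.
FOLLOW(H): in R->H S, H is followed by S with FIRST {λ, a, g, h}; in R->H S, the suffix after H is nullable, so FOLLOW(H) ⊇ FOLLOW(R) = {a, g, h}. Thus FOLLOW(H) = {a, g, h}.
FOLLOW(R): in S->R a S, R is followed by a S with FIRST {a}; in H->h g S R, the suffix after R is empty, so FOLLOW(R) ⊇ FOLLOW(H) = {a, g, h}. Thus FOLLOW(R) = {a, g, h}.

{$, a, f, g, h}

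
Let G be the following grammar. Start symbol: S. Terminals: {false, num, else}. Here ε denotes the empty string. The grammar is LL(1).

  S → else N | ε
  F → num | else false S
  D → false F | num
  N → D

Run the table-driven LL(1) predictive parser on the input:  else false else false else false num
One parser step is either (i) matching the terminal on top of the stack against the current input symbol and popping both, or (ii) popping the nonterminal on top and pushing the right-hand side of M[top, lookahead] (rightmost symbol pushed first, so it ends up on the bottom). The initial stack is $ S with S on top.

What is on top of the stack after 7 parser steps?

step 1: stack=$ S  input=else false else false else false num $  — expand S → else N
step 2: stack=$ N else  input=else false else false else false num $  — match else
step 3: stack=$ N  input=false else false else false num $  — expand N → D
step 4: stack=$ D  input=false else false else false num $  — expand D → false F
step 5: stack=$ F false  input=false else false else false num $  — match false
step 6: stack=$ F  input=else false else false num $  — expand F → else false S
step 7: stack=$ S false else  input=else false else false num $  — match else
Stack after step 7: $ S false (top = false).

false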